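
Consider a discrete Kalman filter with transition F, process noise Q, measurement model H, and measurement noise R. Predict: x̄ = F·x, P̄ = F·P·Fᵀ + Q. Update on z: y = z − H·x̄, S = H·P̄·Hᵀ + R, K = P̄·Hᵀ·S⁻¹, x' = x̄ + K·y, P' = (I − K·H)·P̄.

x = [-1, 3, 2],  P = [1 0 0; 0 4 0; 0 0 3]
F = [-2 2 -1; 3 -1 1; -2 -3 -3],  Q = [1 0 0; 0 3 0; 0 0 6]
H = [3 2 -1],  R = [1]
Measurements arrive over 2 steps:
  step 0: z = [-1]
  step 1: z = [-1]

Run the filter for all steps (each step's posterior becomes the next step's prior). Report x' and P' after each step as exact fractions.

step 0: x' = [11/10, -3, -9/5], P' = [3359/240 -359/24 178/15; -359/24 223/12 -23/3; 178/15 -23/3 311/15]
step 1: x' = [68003/16168, -144993/32336, 37913/8084], P' = [7032205/32336 -14987319/64672 3046635/16168; -14987319/64672 32281717/129344 -6326545/32336; 3046635/16168 -6326545/32336 1409517/8084]

step 0: x̄ = F·x = [6, -4, -13]
step 0: P̄ = F·P·Fᵀ + Q = [24 -17 -11; -17 19 -3; -11 -3 73]
step 0: y = z − H·x̄ = [-24]
step 0: S = H·P̄·Hᵀ + R = [240]
step 0: K = P̄·Hᵀ·S⁻¹ = [49/240; -1/24; -7/15]
step 0: x' = x̄ + K·y = [11/10, -3, -9/5]
step 0: P' = (I − K·H)·P̄ = [3359/240 -359/24 178/15; -359/24 223/12 -23/3; 178/15 -23/3 311/15]
step 1: x̄ = F·x = [-32/5, 9/2, 61/5]
step 1: P̄ = F·P·Fᵀ + Q = [6997/20 -2751/8 947/10; -2751/8 5513/16 -465/4; 947/10 -465/4 3611/15]
step 1: y = z − H·x̄ = [107/5]
step 1: S = H·P̄·Hᵀ + R = [8084/15]
step 1: K = P̄·Hᵀ·S⁻¹ = [8013/16168; -13575/32336; -2837/8084]
step 1: x' = x̄ + K·y = [68003/16168, -144993/32336, 37913/8084]
step 1: P' = (I − K·H)·P̄ = [7032205/32336 -14987319/64672 3046635/16168; -14987319/64672 32281717/129344 -6326545/32336; 3046635/16168 -6326545/32336 1409517/8084]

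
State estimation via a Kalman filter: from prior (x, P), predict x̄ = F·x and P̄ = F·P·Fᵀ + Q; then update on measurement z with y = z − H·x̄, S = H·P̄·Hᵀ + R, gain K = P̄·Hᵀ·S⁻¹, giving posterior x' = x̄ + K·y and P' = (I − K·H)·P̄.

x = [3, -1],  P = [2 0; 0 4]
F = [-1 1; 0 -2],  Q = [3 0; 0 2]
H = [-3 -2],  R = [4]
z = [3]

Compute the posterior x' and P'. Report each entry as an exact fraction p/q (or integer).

x̄ = F·x = [-4, 2]
P̄ = F·P·Fᵀ + Q = [9 -8; -8 18]
y = z − H·x̄ = [-5]
S = H·P̄·Hᵀ + R = [61]
K = P̄·Hᵀ·S⁻¹ = [-11/61; -12/61]
x' = x̄ + K·y = [-189/61, 182/61]
P' = (I − K·H)·P̄ = [428/61 -620/61; -620/61 954/61]

x' = [-189/61, 182/61]
P' = [428/61 -620/61; -620/61 954/61]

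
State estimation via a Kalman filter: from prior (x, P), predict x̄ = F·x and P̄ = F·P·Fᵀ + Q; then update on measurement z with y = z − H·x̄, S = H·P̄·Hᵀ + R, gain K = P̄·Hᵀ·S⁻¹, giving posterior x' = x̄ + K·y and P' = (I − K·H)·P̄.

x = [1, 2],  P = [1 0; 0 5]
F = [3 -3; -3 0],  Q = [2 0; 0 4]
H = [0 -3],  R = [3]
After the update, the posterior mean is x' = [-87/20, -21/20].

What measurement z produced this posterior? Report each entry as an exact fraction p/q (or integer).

x̄ = F·x = [-3, -3]
P̄ = F·P·Fᵀ + Q = [56 -9; -9 13]
S = H·P̄·Hᵀ + R = [120]
K = P̄·Hᵀ·S⁻¹ = [9/40; -13/40]
x' − x̄ = [-27/20, 39/20] = K·y
y = (KᵀK)⁻¹·Kᵀ·(x' − x̄) = [-6]
z = y + H·x̄ = [-6] + [9] = [3]

z = [3]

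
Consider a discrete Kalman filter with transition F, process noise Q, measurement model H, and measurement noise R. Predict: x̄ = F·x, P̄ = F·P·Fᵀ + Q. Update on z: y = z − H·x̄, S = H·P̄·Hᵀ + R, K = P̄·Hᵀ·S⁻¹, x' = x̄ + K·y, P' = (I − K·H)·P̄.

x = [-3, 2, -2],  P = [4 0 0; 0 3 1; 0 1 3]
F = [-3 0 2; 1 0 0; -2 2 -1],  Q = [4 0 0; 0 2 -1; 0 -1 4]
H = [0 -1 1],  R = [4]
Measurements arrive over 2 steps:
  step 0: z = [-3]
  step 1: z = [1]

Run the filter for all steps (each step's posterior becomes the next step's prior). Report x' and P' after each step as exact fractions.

step 0: x̄ = F·x = [5, -3, 12]
step 0: P̄ = F·P·Fᵀ + Q = [52 -12 22; -12 6 -9; 22 -9 31]
step 0: y = z − H·x̄ = [-18]
step 0: S = H·P̄·Hᵀ + R = [59]
step 0: K = P̄·Hᵀ·S⁻¹ = [34/59; -15/59; 40/59]
step 0: x' = x̄ + K·y = [-317/59, 93/59, -12/59]
step 0: P' = (I − K·H)·P̄ = [1912/59 -198/59 -62/59; -198/59 129/59 69/59; -62/59 69/59 229/59]
step 1: x̄ = F·x = [927/59, -317/59, 832/59]
step 1: P̄ = F·P·Fᵀ + Q = [19104/59 -5860/59 12540/59; -5860/59 2030/59 -4217/59; 12540/59 -4217/59 9689/59]
step 1: y = z − H·x̄ = [-1090/59]
step 1: S = H·P̄·Hᵀ + R = [20389/59]
step 1: K = P̄·Hᵀ·S⁻¹ = [18400/20389; -6247/20389; 13906/20389]
step 1: x' = x̄ + K·y = [-19583/20389, 5863/20389, 30612/20389]
step 1: P' = (I − K·H)·P̄ = [863584/20389 -76860/20389 -3260/20389; -76860/20389 40079/20389 15091/20389; -3260/20389 15091/20389 70715/20389]

step 0: x' = [-317/59, 93/59, -12/59], P' = [1912/59 -198/59 -62/59; -198/59 129/59 69/59; -62/59 69/59 229/59]
step 1: x' = [-19583/20389, 5863/20389, 30612/20389], P' = [863584/20389 -76860/20389 -3260/20389; -76860/20389 40079/20389 15091/20389; -3260/20389 15091/20389 70715/20389]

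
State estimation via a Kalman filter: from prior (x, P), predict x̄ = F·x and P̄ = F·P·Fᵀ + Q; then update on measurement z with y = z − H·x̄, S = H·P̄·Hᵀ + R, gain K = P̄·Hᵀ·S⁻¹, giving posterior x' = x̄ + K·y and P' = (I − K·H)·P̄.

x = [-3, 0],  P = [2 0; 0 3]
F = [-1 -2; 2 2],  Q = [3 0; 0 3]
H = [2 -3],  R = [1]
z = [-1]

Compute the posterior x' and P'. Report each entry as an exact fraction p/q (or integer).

x̄ = F·x = [3, -6]
P̄ = F·P·Fᵀ + Q = [17 -16; -16 23]
y = z − H·x̄ = [-25]
S = H·P̄·Hᵀ + R = [468]
K = P̄·Hᵀ·S⁻¹ = [41/234; -101/468]
x' = x̄ + K·y = [-323/234, -283/468]
P' = (I − K·H)·P̄ = [308/117 397/234; 397/234 563/468]

x' = [-323/234, -283/468]
P' = [308/117 397/234; 397/234 563/468]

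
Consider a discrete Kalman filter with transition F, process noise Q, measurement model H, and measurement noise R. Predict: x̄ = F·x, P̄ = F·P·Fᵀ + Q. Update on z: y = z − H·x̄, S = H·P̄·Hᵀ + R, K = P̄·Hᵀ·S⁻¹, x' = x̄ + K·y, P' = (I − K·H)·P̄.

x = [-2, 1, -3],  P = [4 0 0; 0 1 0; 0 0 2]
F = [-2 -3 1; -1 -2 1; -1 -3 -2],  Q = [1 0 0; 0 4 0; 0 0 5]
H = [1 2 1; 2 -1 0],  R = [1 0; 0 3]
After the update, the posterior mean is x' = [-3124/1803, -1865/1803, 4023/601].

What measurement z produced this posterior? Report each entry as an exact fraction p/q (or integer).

x̄ = F·x = [-2, -3, 5]
P̄ = F·P·Fᵀ + Q = [28 16 13; 16 14 6; 13 6 26]
S = H·P̄·Hᵀ + R = [225 96; 96 65]
K = P̄·Hᵀ·S⁻¹ = [905/5409 664/1803; 1522/5409 -250/1803; 155/601 -44/601]
x' − x̄ = [482/1803, 3544/1803, 1018/601] = K·y
y = (KᵀK)⁻¹·Kᵀ·(x' − x̄) = [6, -2]
z = y + H·x̄ = [6, -2] + [-3, -1] = [3, -3]

z = [3, -3]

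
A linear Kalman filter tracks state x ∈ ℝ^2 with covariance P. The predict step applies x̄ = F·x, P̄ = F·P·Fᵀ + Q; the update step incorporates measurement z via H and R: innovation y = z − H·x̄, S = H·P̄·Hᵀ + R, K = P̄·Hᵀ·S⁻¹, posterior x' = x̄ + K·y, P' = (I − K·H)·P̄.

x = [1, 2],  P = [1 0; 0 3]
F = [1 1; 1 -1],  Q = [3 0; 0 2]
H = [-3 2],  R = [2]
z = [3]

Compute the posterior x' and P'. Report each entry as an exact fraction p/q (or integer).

x̄ = F·x = [3, -1]
P̄ = F·P·Fᵀ + Q = [7 -2; -2 6]
y = z − H·x̄ = [14]
S = H·P̄·Hᵀ + R = [113]
K = P̄·Hᵀ·S⁻¹ = [-25/113; 18/113]
x' = x̄ + K·y = [-11/113, 139/113]
P' = (I − K·H)·P̄ = [166/113 224/113; 224/113 354/113]

x' = [-11/113, 139/113]
P' = [166/113 224/113; 224/113 354/113]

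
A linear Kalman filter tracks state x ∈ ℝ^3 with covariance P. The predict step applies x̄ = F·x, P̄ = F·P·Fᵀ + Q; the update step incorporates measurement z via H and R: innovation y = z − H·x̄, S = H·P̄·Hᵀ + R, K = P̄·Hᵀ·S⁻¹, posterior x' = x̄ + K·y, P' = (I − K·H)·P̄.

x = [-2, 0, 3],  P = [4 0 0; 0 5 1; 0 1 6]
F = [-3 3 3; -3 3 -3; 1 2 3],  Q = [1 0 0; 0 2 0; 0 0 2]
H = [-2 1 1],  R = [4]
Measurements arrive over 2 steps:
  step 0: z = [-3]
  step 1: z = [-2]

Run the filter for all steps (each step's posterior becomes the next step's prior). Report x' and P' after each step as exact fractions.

step 0: x' = [173/309, -191/309, -482/309], P' = [9950/309 14551/309 4573/309; 14551/309 35747/309 -6517/309; 4573/309 -6517/309 15203/309]
step 1: x' = [-2603377/331847, -5179871/331847, -673005/331847], P' = [93054704/331847 24340245/331847 161734759/331847; 24340245/331847 27399391/331847 22845455/331847; 161734759/331847 22845455/331847 300313343/331847]

step 0: x̄ = F·x = [15, -3, 7]
step 0: P̄ = F·P·Fᵀ + Q = [154 27 87; 27 119 -33; 87 -33 92]
step 0: y = z − H·x̄ = [23]
step 0: S = H·P̄·Hᵀ + R = [309]
step 0: K = P̄·Hᵀ·S⁻¹ = [-194/309; 32/309; -115/309]
step 0: x' = x̄ + K·y = [173/309, -191/309, -482/309]
step 0: P' = (I − K·H)·P̄ = [9950/309 14551/309 4573/309; 14551/309 35747/309 -6517/309; 4573/309 -6517/309 15203/309]
step 1: x̄ = F·x = [-846/103, 118/103, -1655/309]
step 1: P̄ = F·P·Fᵀ + Q = [28957/103 4176/103 50871/103; 4176/103 162140/103 -23425/103; 50871/103 -23425/103 297821/309]
step 1: y = z − H·x̄ = [-4393/309]
step 1: S = H·P̄·Hᵀ + R = [331847/309]
step 1: K = P̄·Hᵀ·S⁻¹ = [-8601/331847; 391089/331847; -77680/331847]
step 1: x' = x̄ + K·y = [-2603377/331847, -5179871/331847, -673005/331847]
step 1: P' = (I − K·H)·P̄ = [93054704/331847 24340245/331847 161734759/331847; 24340245/331847 27399391/331847 22845455/331847; 161734759/331847 22845455/331847 300313343/331847]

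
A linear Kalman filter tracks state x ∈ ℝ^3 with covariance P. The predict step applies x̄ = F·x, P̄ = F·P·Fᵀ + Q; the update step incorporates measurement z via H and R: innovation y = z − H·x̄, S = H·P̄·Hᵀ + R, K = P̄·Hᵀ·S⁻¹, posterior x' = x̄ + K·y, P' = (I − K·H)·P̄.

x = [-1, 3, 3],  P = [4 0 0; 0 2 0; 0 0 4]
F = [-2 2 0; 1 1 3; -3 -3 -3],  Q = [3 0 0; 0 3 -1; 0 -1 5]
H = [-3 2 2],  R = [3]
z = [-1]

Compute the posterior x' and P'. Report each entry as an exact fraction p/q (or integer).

x̄ = F·x = [8, 11, -15]
P̄ = F·P·Fᵀ + Q = [27 -4 12; -4 45 -55; 12 -55 95]
y = z − H·x̄ = [31]
S = H·P̄·Hᵀ + R = [270]
K = P̄·Hᵀ·S⁻¹ = [-13/54; -4/135; 22/135]
x' = x̄ + K·y = [29/54, 1361/135, -1343/135]
P' = (I − K·H)·P̄ = [613/54 -160/27 610/27; -160/27 6043/135 -7249/135; 610/27 -7249/135 11857/135]

x' = [29/54, 1361/135, -1343/135]
P' = [613/54 -160/27 610/27; -160/27 6043/135 -7249/135; 610/27 -7249/135 11857/135]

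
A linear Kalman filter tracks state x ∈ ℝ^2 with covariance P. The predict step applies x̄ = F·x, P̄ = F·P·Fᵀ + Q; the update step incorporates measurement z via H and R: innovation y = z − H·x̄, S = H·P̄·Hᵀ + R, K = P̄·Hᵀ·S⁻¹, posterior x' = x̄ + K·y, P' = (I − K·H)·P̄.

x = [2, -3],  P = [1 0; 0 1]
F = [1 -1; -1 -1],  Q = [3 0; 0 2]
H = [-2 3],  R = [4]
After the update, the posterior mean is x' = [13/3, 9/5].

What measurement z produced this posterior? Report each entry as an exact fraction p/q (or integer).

x̄ = F·x = [5, 1]
P̄ = F·P·Fᵀ + Q = [5 0; 0 4]
S = H·P̄·Hᵀ + R = [60]
K = P̄·Hᵀ·S⁻¹ = [-1/6; 1/5]
x' − x̄ = [-2/3, 4/5] = K·y
y = (KᵀK)⁻¹·Kᵀ·(x' − x̄) = [4]
z = y + H·x̄ = [4] + [-7] = [-3]

z = [-3]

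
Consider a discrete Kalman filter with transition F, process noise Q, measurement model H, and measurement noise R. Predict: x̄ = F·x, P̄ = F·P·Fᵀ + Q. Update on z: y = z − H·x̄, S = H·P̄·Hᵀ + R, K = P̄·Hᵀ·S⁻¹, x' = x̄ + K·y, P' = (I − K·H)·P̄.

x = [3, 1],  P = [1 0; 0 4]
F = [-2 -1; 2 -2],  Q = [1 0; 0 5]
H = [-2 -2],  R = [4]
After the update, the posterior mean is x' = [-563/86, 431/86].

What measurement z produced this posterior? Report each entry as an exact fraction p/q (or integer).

z = [3]

x̄ = F·x = [-7, 4]
P̄ = F·P·Fᵀ + Q = [9 4; 4 25]
S = H·P̄·Hᵀ + R = [172]
K = P̄·Hᵀ·S⁻¹ = [-13/86; -29/86]
x' − x̄ = [39/86, 87/86] = K·y
y = (KᵀK)⁻¹·Kᵀ·(x' − x̄) = [-3]
z = y + H·x̄ = [-3] + [6] = [3]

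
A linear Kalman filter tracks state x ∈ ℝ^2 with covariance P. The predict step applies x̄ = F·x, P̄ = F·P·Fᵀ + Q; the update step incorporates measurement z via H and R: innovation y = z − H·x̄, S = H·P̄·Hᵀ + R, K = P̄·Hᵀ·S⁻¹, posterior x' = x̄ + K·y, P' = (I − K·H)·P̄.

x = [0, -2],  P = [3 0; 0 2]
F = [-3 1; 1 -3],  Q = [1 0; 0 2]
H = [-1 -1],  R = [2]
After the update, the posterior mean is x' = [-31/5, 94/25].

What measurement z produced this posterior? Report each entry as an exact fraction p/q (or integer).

x̄ = F·x = [-2, 6]
P̄ = F·P·Fᵀ + Q = [30 -15; -15 23]
S = H·P̄·Hᵀ + R = [25]
K = P̄·Hᵀ·S⁻¹ = [-3/5; -8/25]
x' − x̄ = [-21/5, -56/25] = K·y
y = (KᵀK)⁻¹·Kᵀ·(x' − x̄) = [7]
z = y + H·x̄ = [7] + [-4] = [3]

z = [3]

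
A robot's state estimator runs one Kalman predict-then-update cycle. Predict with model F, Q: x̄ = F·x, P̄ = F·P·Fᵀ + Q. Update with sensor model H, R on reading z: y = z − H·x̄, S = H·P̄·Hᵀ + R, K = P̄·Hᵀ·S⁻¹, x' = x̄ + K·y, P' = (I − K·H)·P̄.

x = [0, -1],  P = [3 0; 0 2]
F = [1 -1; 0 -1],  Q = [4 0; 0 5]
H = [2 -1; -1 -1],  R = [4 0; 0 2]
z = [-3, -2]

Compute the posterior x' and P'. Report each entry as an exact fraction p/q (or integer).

x̄ = F·x = [1, 1]
P̄ = F·P·Fᵀ + Q = [9 2; 2 7]
y = z − H·x̄ = [-4, 0]
S = H·P̄·Hᵀ + R = [39 -13; -13 22]
K = P̄·Hᵀ·S⁻¹ = [209/689 -17/53; -183/689 -30/53]
x' = x̄ + K·y = [-147/689, 1421/689]
P' = (I − K·H)·P̄ = [426/689 16/689; 16/689 764/689]

x' = [-147/689, 1421/689]
P' = [426/689 16/689; 16/689 764/689]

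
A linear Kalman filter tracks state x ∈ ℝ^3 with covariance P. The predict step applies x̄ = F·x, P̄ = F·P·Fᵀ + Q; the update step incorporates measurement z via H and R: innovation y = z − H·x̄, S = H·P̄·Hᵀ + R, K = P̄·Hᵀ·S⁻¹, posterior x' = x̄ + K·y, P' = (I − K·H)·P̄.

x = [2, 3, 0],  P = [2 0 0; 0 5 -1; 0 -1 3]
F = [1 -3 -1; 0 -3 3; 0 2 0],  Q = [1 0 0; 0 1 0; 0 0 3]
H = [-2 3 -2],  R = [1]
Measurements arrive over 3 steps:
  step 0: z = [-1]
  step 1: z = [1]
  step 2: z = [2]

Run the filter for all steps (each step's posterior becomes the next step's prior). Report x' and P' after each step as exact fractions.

step 0: x' = [-841/199, -225/199, 606/199], P' = [6839/199 2355/199 -3318/199; 2355/199 4315/796 -1539/398; -3318/199 -1539/398 2176/199]
step 1: x' = [-2555776/2716479, 225443/905493, 2192582/2716479], P' = [59458652/2716479 4737323/905493 -38059018/2716479; 4737323/905493 700347/301831 -1699528/905493; -38059018/2716479 -1699528/905493 30496433/2716479]
step 2: x' = [-4312303841/2388366114, -61060469/2388366114, 914584954/1194183057], P' = [11872538947/796122038 2795249539/796122038 -3820280612/398061019; 2795249539/796122038 1510336791/796122038 -313090142/398061019; -3820280612/398061019 -313090142/398061019 3358244269/398061019]

step 0: x̄ = F·x = [-7, -9, 6]
step 0: P̄ = F·P·Fᵀ + Q = [45 42 -28; 42 91 -36; -28 -36 23]
step 0: y = z − H·x̄ = [24]
step 0: S = H·P̄·Hᵀ + R = [796]
step 0: K = P̄·Hᵀ·S⁻¹ = [23/199; 261/796; -49/398]
step 0: x' = x̄ + K·y = [-841/199, -225/199, 606/199]
step 0: P' = (I − K·H)·P̄ = [6839/199 2355/199 -3318/199; 2355/199 4315/796 -1539/398; -3318/199 -1539/398 2176/199]
step 1: x̄ = F·x = [-772/199, 2493/199, -450/199]
step 1: P̄ = F·P·Fᵀ + Q = [27247/796 -36885/796 -447/398; -36885/796 173371/796 -22179/398; -447/398 -22179/398 4912/199]
step 1: y = z − H·x̄ = [-9724/199]
step 1: S = H·P̄·Hᵀ + R = [2716479/796]
step 1: K = P̄·Hᵀ·S⁻¹ = [-163361/2716479; 227533/905493; -170582/2716479]
step 1: x' = x̄ + K·y = [-2555776/2716479, 225443/905493, 2192582/2716479]
step 1: P' = (I − K·H)·P̄ = [59458652/2716479 4737323/905493 -38059018/2716479; 4737323/905493 700347/301831 -1699528/905493; -38059018/2716479 -1699528/905493 30496433/2716479]
step 2: x̄ = F·x = [-2259115/905493, 1516253/905493, 450886/905493]
step 2: P̄ = F·P·Fᵀ + Q = [12183821/301831 -17886961/301831 89152/301831; -17886961/301831 47298555/301831 -7601138/301831; 89152/301831 -7601138/301831 3706881/301831]
step 2: y = z − H·x̄ = [-2118077/301831]
step 2: S = H·P̄·Hᵀ + R = [796122038/301831]
step 2: K = P̄·Hᵀ·S⁻¹ = [-78206829/796122038; 192871863/796122038; -15197740/398061019]
step 2: x' = x̄ + K·y = [-4312303841/2388366114, -61060469/2388366114, 914584954/1194183057]
step 2: P' = (I − K·H)·P̄ = [11872538947/796122038 2795249539/796122038 -3820280612/398061019; 2795249539/796122038 1510336791/796122038 -313090142/398061019; -3820280612/398061019 -313090142/398061019 3358244269/398061019]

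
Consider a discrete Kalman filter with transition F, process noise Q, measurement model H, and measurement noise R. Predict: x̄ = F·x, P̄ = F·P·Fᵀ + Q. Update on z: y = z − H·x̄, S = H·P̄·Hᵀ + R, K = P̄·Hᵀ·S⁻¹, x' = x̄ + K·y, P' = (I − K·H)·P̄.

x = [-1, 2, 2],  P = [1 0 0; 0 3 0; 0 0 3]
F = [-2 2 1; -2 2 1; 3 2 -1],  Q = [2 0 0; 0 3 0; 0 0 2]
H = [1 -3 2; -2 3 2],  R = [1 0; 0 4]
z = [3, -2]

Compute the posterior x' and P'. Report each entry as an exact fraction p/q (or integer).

x' = [91567/31523, 21560/31523, 31898/31523]
P' = [386817/31523 197564/31523 100023/31523; 197564/31523 105144/31523 54874/31523; 100023/31523 54874/31523 35504/31523]

x̄ = F·x = [8, 8, -1]
P̄ = F·P·Fᵀ + Q = [21 19 3; 19 22 3; 3 3 26]
y = z − H·x̄ = [21, -8]
S = H·P̄·Hᵀ + R = [186 29; 29 174]
K = P̄·Hᵀ·S⁻¹ = [-201/1087 4776/31523; -280/1087 7513/31523; 221/1087 8896/31523]
x' = x̄ + K·y = [91567/31523, 21560/31523, 31898/31523]
P' = (I − K·H)·P̄ = [386817/31523 197564/31523 100023/31523; 197564/31523 105144/31523 54874/31523; 100023/31523 54874/31523 35504/31523]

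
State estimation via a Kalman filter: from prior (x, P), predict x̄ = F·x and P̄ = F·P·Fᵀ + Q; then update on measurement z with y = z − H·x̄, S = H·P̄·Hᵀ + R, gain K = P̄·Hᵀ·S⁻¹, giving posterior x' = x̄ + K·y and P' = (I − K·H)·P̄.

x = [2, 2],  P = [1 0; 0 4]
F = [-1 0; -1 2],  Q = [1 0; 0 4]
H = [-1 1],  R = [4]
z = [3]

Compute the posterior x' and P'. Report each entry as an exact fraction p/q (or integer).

x̄ = F·x = [-2, 2]
P̄ = F·P·Fᵀ + Q = [2 1; 1 21]
y = z − H·x̄ = [-1]
S = H·P̄·Hᵀ + R = [25]
K = P̄·Hᵀ·S⁻¹ = [-1/25; 4/5]
x' = x̄ + K·y = [-49/25, 6/5]
P' = (I − K·H)·P̄ = [49/25 9/5; 9/5 5]

x' = [-49/25, 6/5]
P' = [49/25 9/5; 9/5 5]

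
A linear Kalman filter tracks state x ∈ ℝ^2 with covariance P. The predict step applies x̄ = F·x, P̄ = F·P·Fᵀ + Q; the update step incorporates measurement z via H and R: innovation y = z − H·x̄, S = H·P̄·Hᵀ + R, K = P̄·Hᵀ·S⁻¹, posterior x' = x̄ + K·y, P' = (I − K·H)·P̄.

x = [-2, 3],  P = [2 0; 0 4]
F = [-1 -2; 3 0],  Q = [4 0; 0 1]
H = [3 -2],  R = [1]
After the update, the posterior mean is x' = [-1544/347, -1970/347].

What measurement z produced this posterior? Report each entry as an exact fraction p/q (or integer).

x̄ = F·x = [-4, -6]
P̄ = F·P·Fᵀ + Q = [22 -6; -6 19]
S = H·P̄·Hᵀ + R = [347]
K = P̄·Hᵀ·S⁻¹ = [78/347; -56/347]
x' − x̄ = [-156/347, 112/347] = K·y
y = (KᵀK)⁻¹·Kᵀ·(x' − x̄) = [-2]
z = y + H·x̄ = [-2] + [0] = [-2]

z = [-2]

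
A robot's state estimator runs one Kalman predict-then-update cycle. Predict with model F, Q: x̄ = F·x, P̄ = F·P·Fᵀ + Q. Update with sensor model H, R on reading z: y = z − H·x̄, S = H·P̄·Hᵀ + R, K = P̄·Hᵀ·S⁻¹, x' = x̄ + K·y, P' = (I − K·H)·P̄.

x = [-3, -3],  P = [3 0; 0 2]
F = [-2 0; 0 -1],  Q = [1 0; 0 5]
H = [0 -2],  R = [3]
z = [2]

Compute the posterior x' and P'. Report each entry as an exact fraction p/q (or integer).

x̄ = F·x = [6, 3]
P̄ = F·P·Fᵀ + Q = [13 0; 0 7]
y = z − H·x̄ = [8]
S = H·P̄·Hᵀ + R = [31]
K = P̄·Hᵀ·S⁻¹ = [0; -14/31]
x' = x̄ + K·y = [6, -19/31]
P' = (I − K·H)·P̄ = [13 0; 0 21/31]

x' = [6, -19/31]
P' = [13 0; 0 21/31]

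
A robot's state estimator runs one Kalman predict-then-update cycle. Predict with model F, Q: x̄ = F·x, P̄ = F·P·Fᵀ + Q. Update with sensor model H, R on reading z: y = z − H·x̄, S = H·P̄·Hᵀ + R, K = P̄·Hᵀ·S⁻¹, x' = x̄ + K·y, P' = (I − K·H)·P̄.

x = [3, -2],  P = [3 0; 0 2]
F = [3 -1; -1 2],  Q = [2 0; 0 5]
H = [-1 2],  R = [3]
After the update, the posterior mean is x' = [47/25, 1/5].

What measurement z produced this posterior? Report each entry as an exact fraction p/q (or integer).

z = [-1]

x̄ = F·x = [11, -7]
P̄ = F·P·Fᵀ + Q = [31 -13; -13 16]
S = H·P̄·Hᵀ + R = [150]
K = P̄·Hᵀ·S⁻¹ = [-19/50; 3/10]
x' − x̄ = [-228/25, 36/5] = K·y
y = (KᵀK)⁻¹·Kᵀ·(x' − x̄) = [24]
z = y + H·x̄ = [24] + [-25] = [-1]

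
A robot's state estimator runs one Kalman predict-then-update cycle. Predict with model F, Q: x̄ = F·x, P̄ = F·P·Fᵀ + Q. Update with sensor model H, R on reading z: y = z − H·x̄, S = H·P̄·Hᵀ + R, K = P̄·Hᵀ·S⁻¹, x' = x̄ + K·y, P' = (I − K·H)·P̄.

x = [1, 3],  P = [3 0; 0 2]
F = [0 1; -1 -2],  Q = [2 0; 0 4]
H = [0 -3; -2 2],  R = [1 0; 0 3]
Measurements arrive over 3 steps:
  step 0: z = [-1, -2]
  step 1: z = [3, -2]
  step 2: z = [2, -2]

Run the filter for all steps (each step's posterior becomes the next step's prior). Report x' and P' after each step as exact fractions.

step 0: x̄ = F·x = [3, -7]
step 0: P̄ = F·P·Fᵀ + Q = [4 -4; -4 15]
step 0: y = z − H·x̄ = [-22, 18]
step 0: S = H·P̄·Hᵀ + R = [136 -114; -114 111]
step 0: K = P̄·Hᵀ·S⁻¹ = [-41/175 -202/525; -221/700 19/1050]
step 0: x' = x̄ + K·y = [43/35, 19/70]
step 0: P' = (I − K·H)·P̄ = [344/525 41/525; 41/525 221/2100]
step 1: x̄ = F·x = [19/70, -62/35]
step 1: P̄ = F·P·Fᵀ + Q = [4421/2100 -101/350; -101/350 943/175]
step 1: y = z − H·x̄ = [-81/35, 73/35]
step 1: S = H·P̄·Hᵀ + R = [8662/175 -5961/175; -5961/175 18524/525]
step 1: K = P̄·Hᵀ·S⁻¹ = [-139161/615478 -217859/615478; -96405/307739 5961/307739]
step 1: x' = x̄ + K·y = [34725/615478, -309596/307739]
step 1: P' = (I − K·H)·P̄ = [746351/1230956 46387/615478; 46387/615478 32135/307739]
step 2: x̄ = F·x = [-309596/307739, 1203659/615478]
step 2: P̄ = F·P·Fᵀ + Q = [647613/307739 -174927/615478; -174927/615478 6555431/1230956]
step 2: y = z − H·x̄ = [4841933/615478, -2438329/307739]
step 2: S = H·P̄·Hᵀ + R = [60229835/1230956 -20715855/615478; -20715855/615478 10768808/307739]
step 2: K = P̄·Hᵀ·S⁻¹ = [-161202906/713126645 -50481600/142625329; -223350471/713126645 2762114/142625329]
step 2: x' = x̄ + K·y = [14316529/713126645, -471887116/713126645]
step 2: P' = (I − K·H)·P̄ = [432346302/713126645 53734302/713126645; 53734302/713126645 74450157/713126645]

step 0: x' = [43/35, 19/70], P' = [344/525 41/525; 41/525 221/2100]
step 1: x' = [34725/615478, -309596/307739], P' = [746351/1230956 46387/615478; 46387/615478 32135/307739]
step 2: x' = [14316529/713126645, -471887116/713126645], P' = [432346302/713126645 53734302/713126645; 53734302/713126645 74450157/713126645]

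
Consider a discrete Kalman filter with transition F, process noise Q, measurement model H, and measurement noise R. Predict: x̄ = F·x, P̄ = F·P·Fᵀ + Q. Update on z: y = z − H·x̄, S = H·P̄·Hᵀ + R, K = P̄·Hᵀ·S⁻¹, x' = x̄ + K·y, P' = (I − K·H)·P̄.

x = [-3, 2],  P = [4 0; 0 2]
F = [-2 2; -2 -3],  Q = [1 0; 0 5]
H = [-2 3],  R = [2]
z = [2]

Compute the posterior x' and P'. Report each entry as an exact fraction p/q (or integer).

x̄ = F·x = [10, 0]
P̄ = F·P·Fᵀ + Q = [25 4; 4 39]
y = z − H·x̄ = [22]
S = H·P̄·Hᵀ + R = [405]
K = P̄·Hᵀ·S⁻¹ = [-38/405; 109/405]
x' = x̄ + K·y = [3214/405, 2398/405]
P' = (I − K·H)·P̄ = [8681/405 5762/405; 5762/405 3914/405]

x' = [3214/405, 2398/405]
P' = [8681/405 5762/405; 5762/405 3914/405]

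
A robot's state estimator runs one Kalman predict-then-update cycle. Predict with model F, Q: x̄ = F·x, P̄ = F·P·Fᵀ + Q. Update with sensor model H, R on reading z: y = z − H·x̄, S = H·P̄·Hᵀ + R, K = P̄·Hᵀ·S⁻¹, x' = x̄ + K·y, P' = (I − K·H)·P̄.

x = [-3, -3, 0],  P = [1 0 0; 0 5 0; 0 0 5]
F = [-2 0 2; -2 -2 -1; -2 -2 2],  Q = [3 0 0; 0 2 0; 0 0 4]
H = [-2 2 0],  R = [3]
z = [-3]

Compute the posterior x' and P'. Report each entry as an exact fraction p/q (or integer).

x' = [2688/283, 2286/283, 3696/283]
P' = [3285/283 3186/283 5472/283; 3186/283 3297/283 5442/283; 5472/283 5442/283 13184/283]

x̄ = F·x = [6, 12, 12]
P̄ = F·P·Fᵀ + Q = [27 -6 24; -6 31 14; 24 14 48]
y = z − H·x̄ = [-15]
S = H·P̄·Hᵀ + R = [283]
K = P̄·Hᵀ·S⁻¹ = [-66/283; 74/283; -20/283]
x' = x̄ + K·y = [2688/283, 2286/283, 3696/283]
P' = (I − K·H)·P̄ = [3285/283 3186/283 5472/283; 3186/283 3297/283 5442/283; 5472/283 5442/283 13184/283]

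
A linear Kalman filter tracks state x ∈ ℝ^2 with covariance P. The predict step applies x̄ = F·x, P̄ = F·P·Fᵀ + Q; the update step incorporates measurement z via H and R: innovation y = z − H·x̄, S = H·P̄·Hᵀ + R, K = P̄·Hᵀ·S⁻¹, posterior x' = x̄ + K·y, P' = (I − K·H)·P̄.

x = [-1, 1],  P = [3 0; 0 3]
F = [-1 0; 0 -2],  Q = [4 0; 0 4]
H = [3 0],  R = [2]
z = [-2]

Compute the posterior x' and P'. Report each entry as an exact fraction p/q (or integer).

x̄ = F·x = [1, -2]
P̄ = F·P·Fᵀ + Q = [7 0; 0 16]
y = z − H·x̄ = [-5]
S = H·P̄·Hᵀ + R = [65]
K = P̄·Hᵀ·S⁻¹ = [21/65; 0]
x' = x̄ + K·y = [-8/13, -2]
P' = (I − K·H)·P̄ = [14/65 0; 0 16]

x' = [-8/13, -2]
P' = [14/65 0; 0 16]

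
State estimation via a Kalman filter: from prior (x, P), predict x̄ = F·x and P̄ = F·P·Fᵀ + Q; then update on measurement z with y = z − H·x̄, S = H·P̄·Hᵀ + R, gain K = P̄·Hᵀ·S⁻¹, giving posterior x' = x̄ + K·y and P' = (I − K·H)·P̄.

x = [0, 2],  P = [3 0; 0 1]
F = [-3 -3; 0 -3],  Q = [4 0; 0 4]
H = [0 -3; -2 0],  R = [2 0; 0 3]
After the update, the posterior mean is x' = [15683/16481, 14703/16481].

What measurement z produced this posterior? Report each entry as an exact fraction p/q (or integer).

x̄ = F·x = [-6, -6]
P̄ = F·P·Fᵀ + Q = [40 9; 9 13]
S = H·P̄·Hᵀ + R = [119 54; 54 163]
K = P̄·Hᵀ·S⁻¹ = [-81/16481 -8062/16481; -5385/16481 -36/16481]
x' − x̄ = [114569/16481, 113589/16481] = K·y
y = (KᵀK)⁻¹·Kᵀ·(x' − x̄) = [-21, -14]
z = y + H·x̄ = [-21, -14] + [18, 12] = [-3, -2]

z = [-3, -2]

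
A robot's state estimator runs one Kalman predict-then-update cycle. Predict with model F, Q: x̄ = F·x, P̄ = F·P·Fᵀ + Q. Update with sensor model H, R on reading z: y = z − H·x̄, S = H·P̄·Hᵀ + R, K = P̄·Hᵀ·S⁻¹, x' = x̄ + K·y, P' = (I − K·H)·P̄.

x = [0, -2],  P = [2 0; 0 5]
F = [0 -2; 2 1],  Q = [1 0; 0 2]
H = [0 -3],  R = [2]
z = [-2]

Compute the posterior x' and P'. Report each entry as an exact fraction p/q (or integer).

x' = [308/137, 86/137]
P' = [1977/137 -20/137; -20/137 30/137]

x̄ = F·x = [4, -2]
P̄ = F·P·Fᵀ + Q = [21 -10; -10 15]
y = z − H·x̄ = [-8]
S = H·P̄·Hᵀ + R = [137]
K = P̄·Hᵀ·S⁻¹ = [30/137; -45/137]
x' = x̄ + K·y = [308/137, 86/137]
P' = (I − K·H)·P̄ = [1977/137 -20/137; -20/137 30/137]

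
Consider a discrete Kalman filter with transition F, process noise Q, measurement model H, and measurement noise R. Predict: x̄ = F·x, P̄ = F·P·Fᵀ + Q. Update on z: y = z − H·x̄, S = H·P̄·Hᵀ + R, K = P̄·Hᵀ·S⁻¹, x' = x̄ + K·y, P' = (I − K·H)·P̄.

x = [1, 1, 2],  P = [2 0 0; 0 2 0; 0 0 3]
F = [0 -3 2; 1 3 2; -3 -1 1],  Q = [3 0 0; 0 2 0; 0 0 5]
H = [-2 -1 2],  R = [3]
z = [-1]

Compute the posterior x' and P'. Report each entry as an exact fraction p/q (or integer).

x̄ = F·x = [1, 8, -2]
P̄ = F·P·Fᵀ + Q = [33 -6 12; -6 34 -6; 12 -6 28]
y = z − H·x̄ = [13]
S = H·P̄·Hᵀ + R = [185]
K = P̄·Hᵀ·S⁻¹ = [-36/185; -34/185; 38/185]
x' = x̄ + K·y = [-283/185, 1038/185, 124/185]
P' = (I − K·H)·P̄ = [4809/185 -2334/185 3588/185; -2334/185 5134/185 182/185; 3588/185 182/185 3736/185]

x' = [-283/185, 1038/185, 124/185]
P' = [4809/185 -2334/185 3588/185; -2334/185 5134/185 182/185; 3588/185 182/185 3736/185]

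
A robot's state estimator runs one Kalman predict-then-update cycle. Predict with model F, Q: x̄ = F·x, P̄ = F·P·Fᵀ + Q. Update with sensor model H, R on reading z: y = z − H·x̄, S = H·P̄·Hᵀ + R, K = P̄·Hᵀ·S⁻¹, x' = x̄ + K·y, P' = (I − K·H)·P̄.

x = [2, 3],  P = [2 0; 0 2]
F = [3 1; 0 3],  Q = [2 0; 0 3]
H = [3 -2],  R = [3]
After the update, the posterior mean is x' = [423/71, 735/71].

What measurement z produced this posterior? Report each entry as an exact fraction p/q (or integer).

x̄ = F·x = [9, 9]
P̄ = F·P·Fᵀ + Q = [22 6; 6 21]
S = H·P̄·Hᵀ + R = [213]
K = P̄·Hᵀ·S⁻¹ = [18/71; -8/71]
x' − x̄ = [-216/71, 96/71] = K·y
y = (KᵀK)⁻¹·Kᵀ·(x' − x̄) = [-12]
z = y + H·x̄ = [-12] + [9] = [-3]

z = [-3]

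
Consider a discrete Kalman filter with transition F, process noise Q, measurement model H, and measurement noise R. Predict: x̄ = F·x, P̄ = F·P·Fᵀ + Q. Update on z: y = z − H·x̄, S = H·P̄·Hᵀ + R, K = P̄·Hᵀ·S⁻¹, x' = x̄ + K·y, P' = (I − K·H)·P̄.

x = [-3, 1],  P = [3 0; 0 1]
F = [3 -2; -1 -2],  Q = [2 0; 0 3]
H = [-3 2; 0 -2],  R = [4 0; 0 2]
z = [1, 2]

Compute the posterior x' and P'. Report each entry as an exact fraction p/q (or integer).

x' = [-6995/5971, -6359/5971]
P' = [3792/5971 1810/5971; 1810/5971 2785/5971]

x̄ = F·x = [-11, 1]
P̄ = F·P·Fᵀ + Q = [33 -5; -5 10]
y = z − H·x̄ = [-34, 4]
S = H·P̄·Hᵀ + R = [401 -70; -70 42]
K = P̄·Hᵀ·S⁻¹ = [-277/853 -1810/5971; 5/853 -2785/5971]
x' = x̄ + K·y = [-6995/5971, -6359/5971]
P' = (I − K·H)·P̄ = [3792/5971 1810/5971; 1810/5971 2785/5971]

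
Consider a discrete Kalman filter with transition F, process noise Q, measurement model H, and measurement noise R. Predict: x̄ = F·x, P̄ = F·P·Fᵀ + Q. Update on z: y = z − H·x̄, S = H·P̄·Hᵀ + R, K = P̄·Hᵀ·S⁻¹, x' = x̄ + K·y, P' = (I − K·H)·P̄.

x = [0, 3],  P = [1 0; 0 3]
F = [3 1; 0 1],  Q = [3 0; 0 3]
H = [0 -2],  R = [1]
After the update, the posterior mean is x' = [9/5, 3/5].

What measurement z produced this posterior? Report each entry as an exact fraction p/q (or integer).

z = [-1]

x̄ = F·x = [3, 3]
P̄ = F·P·Fᵀ + Q = [15 3; 3 6]
S = H·P̄·Hᵀ + R = [25]
K = P̄·Hᵀ·S⁻¹ = [-6/25; -12/25]
x' − x̄ = [-6/5, -12/5] = K·y
y = (KᵀK)⁻¹·Kᵀ·(x' − x̄) = [5]
z = y + H·x̄ = [5] + [-6] = [-1]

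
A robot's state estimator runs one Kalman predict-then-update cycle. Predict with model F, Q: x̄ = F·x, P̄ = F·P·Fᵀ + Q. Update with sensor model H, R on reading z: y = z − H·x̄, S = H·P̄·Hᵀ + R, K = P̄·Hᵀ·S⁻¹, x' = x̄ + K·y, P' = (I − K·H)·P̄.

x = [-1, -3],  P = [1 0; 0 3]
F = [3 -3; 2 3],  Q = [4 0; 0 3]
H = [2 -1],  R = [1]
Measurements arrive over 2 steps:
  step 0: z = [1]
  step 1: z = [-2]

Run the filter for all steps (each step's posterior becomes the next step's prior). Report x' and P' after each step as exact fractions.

step 0: x̄ = F·x = [6, -11]
step 0: P̄ = F·P·Fᵀ + Q = [40 -21; -21 34]
step 0: y = z − H·x̄ = [-22]
step 0: S = H·P̄·Hᵀ + R = [279]
step 0: K = P̄·Hᵀ·S⁻¹ = [101/279; -76/279]
step 0: x' = x̄ + K·y = [-548/279, -1397/279]
step 0: P' = (I − K·H)·P̄ = [959/279 1817/279; 1817/279 3710/279]
step 1: x̄ = F·x = [283/31, -5287/279]
step 1: P̄ = F·P·Fᵀ + Q = [1159/31 -2465/31; -2465/31 59867/279]
step 1: y = z − H·x̄ = [-10939/279]
step 1: S = H·P̄·Hᵀ + R = [190610/279]
step 1: K = P̄·Hᵀ·S⁻¹ = [43047/190610; -14891/27230]
step 1: x' = x̄ + K·y = [52303/190610, 67841/27230]
step 1: P' = (I − K·H)·P̄ = [484619/190610 132313/27230; 132313/27230 39931/3890]

step 0: x' = [-548/279, -1397/279], P' = [959/279 1817/279; 1817/279 3710/279]
step 1: x' = [52303/190610, 67841/27230], P' = [484619/190610 132313/27230; 132313/27230 39931/3890]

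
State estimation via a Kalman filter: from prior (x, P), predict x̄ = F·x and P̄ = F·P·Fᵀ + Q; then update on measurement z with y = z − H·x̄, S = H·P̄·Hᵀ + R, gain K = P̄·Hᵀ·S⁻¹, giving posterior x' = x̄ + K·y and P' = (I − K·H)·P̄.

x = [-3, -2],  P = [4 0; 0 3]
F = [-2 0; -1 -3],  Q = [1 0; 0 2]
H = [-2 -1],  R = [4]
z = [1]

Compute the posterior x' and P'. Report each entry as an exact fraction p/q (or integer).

x' = [-102/137, 155/137]
P' = [565/137 -962/137; -962/137 2120/137]

x̄ = F·x = [6, 9]
P̄ = F·P·Fᵀ + Q = [17 8; 8 33]
y = z − H·x̄ = [22]
S = H·P̄·Hᵀ + R = [137]
K = P̄·Hᵀ·S⁻¹ = [-42/137; -49/137]
x' = x̄ + K·y = [-102/137, 155/137]
P' = (I − K·H)·P̄ = [565/137 -962/137; -962/137 2120/137]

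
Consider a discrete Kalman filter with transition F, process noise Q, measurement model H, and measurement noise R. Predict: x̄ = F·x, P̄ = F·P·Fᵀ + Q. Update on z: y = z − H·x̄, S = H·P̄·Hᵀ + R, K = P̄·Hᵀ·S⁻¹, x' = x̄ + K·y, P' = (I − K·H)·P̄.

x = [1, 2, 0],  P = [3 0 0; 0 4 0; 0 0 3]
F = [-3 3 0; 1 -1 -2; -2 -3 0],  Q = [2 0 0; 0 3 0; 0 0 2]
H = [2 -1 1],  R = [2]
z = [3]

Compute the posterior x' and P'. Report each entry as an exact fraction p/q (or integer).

x' = [767/167, -283/167, -1320/167]
P' = [4021/334 350/167 -3538/167; 350/167 1992/167 1234/167; -3538/167 1234/167 8318/167]

x̄ = F·x = [3, -1, -8]
P̄ = F·P·Fᵀ + Q = [65 -21 -18; -21 22 6; -18 6 50]
y = z − H·x̄ = [4]
S = H·P̄·Hᵀ + R = [334]
K = P̄·Hᵀ·S⁻¹ = [133/334; -29/167; 4/167]
x' = x̄ + K·y = [767/167, -283/167, -1320/167]
P' = (I − K·H)·P̄ = [4021/334 350/167 -3538/167; 350/167 1992/167 1234/167; -3538/167 1234/167 8318/167]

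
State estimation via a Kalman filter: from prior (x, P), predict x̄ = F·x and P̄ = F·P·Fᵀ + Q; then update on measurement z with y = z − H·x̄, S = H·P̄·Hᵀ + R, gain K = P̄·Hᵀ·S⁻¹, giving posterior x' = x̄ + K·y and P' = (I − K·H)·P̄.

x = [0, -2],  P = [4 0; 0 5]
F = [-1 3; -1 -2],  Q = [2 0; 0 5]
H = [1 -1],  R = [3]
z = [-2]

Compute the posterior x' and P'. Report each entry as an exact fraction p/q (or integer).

x̄ = F·x = [-6, 4]
P̄ = F·P·Fᵀ + Q = [51 -26; -26 29]
y = z − H·x̄ = [8]
S = H·P̄·Hᵀ + R = [135]
K = P̄·Hᵀ·S⁻¹ = [77/135; -11/27]
x' = x̄ + K·y = [-194/135, 20/27]
P' = (I − K·H)·P̄ = [956/135 145/27; 145/27 178/27]

x' = [-194/135, 20/27]
P' = [956/135 145/27; 145/27 178/27]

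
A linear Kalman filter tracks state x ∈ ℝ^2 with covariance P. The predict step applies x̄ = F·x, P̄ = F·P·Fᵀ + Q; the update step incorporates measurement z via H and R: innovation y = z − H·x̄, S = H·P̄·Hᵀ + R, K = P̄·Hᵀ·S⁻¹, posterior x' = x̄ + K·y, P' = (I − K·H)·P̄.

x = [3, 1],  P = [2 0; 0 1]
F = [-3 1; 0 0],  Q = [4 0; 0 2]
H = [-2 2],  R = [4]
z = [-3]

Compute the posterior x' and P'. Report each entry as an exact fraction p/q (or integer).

x' = [21/52, -19/26]
P' = [69/26 23/13; 23/13 24/13]

x̄ = F·x = [-8, 0]
P̄ = F·P·Fᵀ + Q = [23 0; 0 2]
y = z − H·x̄ = [-19]
S = H·P̄·Hᵀ + R = [104]
K = P̄·Hᵀ·S⁻¹ = [-23/52; 1/26]
x' = x̄ + K·y = [21/52, -19/26]
P' = (I − K·H)·P̄ = [69/26 23/13; 23/13 24/13]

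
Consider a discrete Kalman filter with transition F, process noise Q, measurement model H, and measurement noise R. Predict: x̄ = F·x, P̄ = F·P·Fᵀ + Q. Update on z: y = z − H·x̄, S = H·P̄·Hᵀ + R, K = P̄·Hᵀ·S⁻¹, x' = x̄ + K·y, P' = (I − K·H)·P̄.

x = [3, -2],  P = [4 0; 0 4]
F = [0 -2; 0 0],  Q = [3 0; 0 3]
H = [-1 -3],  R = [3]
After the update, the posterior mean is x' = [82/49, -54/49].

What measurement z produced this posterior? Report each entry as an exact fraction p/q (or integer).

x̄ = F·x = [4, 0]
P̄ = F·P·Fᵀ + Q = [19 0; 0 3]
S = H·P̄·Hᵀ + R = [49]
K = P̄·Hᵀ·S⁻¹ = [-19/49; -9/49]
x' − x̄ = [-114/49, -54/49] = K·y
y = (KᵀK)⁻¹·Kᵀ·(x' − x̄) = [6]
z = y + H·x̄ = [6] + [-4] = [2]

z = [2]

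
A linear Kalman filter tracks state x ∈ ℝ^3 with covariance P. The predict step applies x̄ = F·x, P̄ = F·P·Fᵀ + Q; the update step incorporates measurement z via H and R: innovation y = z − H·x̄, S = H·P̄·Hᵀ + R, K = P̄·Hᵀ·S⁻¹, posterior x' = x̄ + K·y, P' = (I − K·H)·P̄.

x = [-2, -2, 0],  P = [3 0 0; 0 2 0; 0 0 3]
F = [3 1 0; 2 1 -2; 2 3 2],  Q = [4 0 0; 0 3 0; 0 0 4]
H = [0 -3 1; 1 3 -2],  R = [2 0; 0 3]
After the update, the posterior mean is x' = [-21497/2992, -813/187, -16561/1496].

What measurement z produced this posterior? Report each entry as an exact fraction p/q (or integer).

x̄ = F·x = [-8, -6, -10]
P̄ = F·P·Fᵀ + Q = [33 20 24; 20 29 6; 24 6 46]
S = H·P̄·Hᵀ + R = [273 -335; -335 433]
K = P̄·Hᵀ·S⁻¹ = [-513/5984 225/5984; -203/374 -75/374; -2313/2992 -2135/2992]
x' − x̄ = [2439/2992, 309/187, -1601/1496] = K·y
y = (KᵀK)⁻¹·Kᵀ·(x' − x̄) = [-6, 8]
z = y + H·x̄ = [-6, 8] + [8, -6] = [2, 2]

z = [2, 2]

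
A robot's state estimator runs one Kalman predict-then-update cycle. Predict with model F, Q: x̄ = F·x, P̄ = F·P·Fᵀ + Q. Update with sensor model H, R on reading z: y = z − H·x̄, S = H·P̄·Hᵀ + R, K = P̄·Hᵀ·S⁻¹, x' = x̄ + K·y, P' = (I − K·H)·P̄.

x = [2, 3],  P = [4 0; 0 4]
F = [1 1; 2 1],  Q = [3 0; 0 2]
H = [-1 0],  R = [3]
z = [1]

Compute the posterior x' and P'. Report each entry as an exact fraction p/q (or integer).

x̄ = F·x = [5, 7]
P̄ = F·P·Fᵀ + Q = [11 12; 12 22]
y = z − H·x̄ = [6]
S = H·P̄·Hᵀ + R = [14]
K = P̄·Hᵀ·S⁻¹ = [-11/14; -6/7]
x' = x̄ + K·y = [2/7, 13/7]
P' = (I − K·H)·P̄ = [33/14 18/7; 18/7 82/7]

x' = [2/7, 13/7]
P' = [33/14 18/7; 18/7 82/7]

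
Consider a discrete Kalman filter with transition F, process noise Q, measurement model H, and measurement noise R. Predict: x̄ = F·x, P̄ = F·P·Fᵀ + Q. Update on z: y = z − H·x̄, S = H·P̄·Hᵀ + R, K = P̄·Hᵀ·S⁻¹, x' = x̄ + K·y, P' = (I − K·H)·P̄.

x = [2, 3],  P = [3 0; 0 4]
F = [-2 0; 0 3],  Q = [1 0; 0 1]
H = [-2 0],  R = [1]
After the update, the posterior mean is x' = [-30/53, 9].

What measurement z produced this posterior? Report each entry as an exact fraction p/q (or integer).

x̄ = F·x = [-4, 9]
P̄ = F·P·Fᵀ + Q = [13 0; 0 37]
S = H·P̄·Hᵀ + R = [53]
K = P̄·Hᵀ·S⁻¹ = [-26/53; 0]
x' − x̄ = [182/53, 0] = K·y
y = (KᵀK)⁻¹·Kᵀ·(x' − x̄) = [-7]
z = y + H·x̄ = [-7] + [8] = [1]

z = [1]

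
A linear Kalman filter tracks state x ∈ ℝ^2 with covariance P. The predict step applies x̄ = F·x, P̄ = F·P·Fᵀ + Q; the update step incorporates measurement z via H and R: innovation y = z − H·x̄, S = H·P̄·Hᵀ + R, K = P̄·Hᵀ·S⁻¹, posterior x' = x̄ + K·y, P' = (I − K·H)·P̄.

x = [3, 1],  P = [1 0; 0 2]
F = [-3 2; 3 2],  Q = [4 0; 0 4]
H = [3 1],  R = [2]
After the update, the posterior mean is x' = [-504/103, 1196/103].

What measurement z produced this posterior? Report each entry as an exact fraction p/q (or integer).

x̄ = F·x = [-7, 11]
P̄ = F·P·Fᵀ + Q = [21 -1; -1 21]
S = H·P̄·Hᵀ + R = [206]
K = P̄·Hᵀ·S⁻¹ = [31/103; 9/103]
x' − x̄ = [217/103, 63/103] = K·y
y = (KᵀK)⁻¹·Kᵀ·(x' − x̄) = [7]
z = y + H·x̄ = [7] + [-10] = [-3]

z = [-3]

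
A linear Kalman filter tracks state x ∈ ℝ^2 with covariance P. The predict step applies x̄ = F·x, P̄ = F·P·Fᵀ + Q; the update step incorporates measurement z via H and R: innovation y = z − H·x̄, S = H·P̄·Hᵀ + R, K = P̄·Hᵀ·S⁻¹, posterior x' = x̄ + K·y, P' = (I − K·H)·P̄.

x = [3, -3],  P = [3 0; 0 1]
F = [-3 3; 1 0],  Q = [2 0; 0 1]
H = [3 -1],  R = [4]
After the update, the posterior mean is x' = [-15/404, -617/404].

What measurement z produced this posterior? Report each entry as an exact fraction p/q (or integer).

x̄ = F·x = [-18, 3]
P̄ = F·P·Fᵀ + Q = [38 -9; -9 4]
S = H·P̄·Hᵀ + R = [404]
K = P̄·Hᵀ·S⁻¹ = [123/404; -31/404]
x' − x̄ = [7257/404, -1829/404] = K·y
y = (KᵀK)⁻¹·Kᵀ·(x' − x̄) = [59]
z = y + H·x̄ = [59] + [-57] = [2]

z = [2]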